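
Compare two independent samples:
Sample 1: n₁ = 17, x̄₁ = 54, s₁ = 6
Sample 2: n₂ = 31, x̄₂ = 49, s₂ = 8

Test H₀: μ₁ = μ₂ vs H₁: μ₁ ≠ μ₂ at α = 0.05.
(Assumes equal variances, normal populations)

Pooled variance: s²_p = [16×6² + 30×8²]/(46) = 54.2609
s_p = 7.3662
SE = s_p×√(1/n₁ + 1/n₂) = 7.3662×√(1/17 + 1/31) = 2.2231
t = (x̄₁ - x̄₂)/SE = (54 - 49)/2.2231 = 2.2491
df = 46, t-critical = ±2.013
Decision: reject H₀

Answer: t = 2.2491, reject H₀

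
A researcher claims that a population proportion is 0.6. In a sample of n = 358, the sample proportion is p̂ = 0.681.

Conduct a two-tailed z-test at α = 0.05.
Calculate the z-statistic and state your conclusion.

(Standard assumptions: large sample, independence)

H₀: p = 0.6, H₁: p ≠ 0.6
Standard error: SE = √(p₀(1-p₀)/n) = √(0.6×0.4/358) = 0.025892
z-statistic: z = (p̂ - p₀)/SE = (0.681 - 0.6)/0.025892 = 3.1284
Critical value: z_0.025 = ±1.960
p-value = 0.0018
Decision: reject H₀ at α = 0.05

Answer: z = 3.1284, reject H₀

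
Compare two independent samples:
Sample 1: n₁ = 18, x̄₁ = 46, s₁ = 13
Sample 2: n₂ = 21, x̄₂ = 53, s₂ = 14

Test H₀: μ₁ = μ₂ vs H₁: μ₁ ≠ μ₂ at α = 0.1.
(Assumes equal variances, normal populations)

Answer: t = -1.6083, fail to reject H₀

Derivation:
Pooled variance: s²_p = [17×13² + 20×14²]/(37) = 183.5946
s_p = 13.5497
SE = s_p×√(1/n₁ + 1/n₂) = 13.5497×√(1/18 + 1/21) = 4.3523
t = (x̄₁ - x̄₂)/SE = (46 - 53)/4.3523 = -1.6083
df = 37, t-critical = ±1.687
Decision: fail to reject H₀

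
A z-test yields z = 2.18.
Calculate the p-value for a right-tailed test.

For z = 2.18:
p = P(Z > 2.18) = 1 - Φ(2.18) = 0.0146

Answer: p-value ≈ 0.0146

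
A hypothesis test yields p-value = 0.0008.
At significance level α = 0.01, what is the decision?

Answer: reject H₀

Derivation:
Compare p-value to α:
0.0008 < 0.01
Decision: reject H₀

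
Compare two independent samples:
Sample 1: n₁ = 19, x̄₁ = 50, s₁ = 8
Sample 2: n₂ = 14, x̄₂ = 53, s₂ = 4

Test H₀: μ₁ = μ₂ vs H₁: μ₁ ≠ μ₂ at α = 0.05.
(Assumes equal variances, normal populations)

Pooled variance: s²_p = [18×8² + 13×4²]/(31) = 43.8710
s_p = 6.6235
SE = s_p×√(1/n₁ + 1/n₂) = 6.6235×√(1/19 + 1/14) = 2.3329
t = (x̄₁ - x̄₂)/SE = (50 - 53)/2.3329 = -1.2860
df = 31, t-critical = ±2.040
Decision: fail to reject H₀

Answer: t = -1.2860, fail to reject H₀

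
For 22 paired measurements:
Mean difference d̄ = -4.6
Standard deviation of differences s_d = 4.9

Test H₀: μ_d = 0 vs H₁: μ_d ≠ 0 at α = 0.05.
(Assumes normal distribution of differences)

Answer: t = -4.4032, reject H₀

Derivation:
df = n - 1 = 21
SE = s_d/√n = 4.9/√22 = 1.0447
t = d̄/SE = -4.6/1.0447 = -4.4032
Critical value: t_{0.025,21} = ±2.080
p-value ≈ 0.0002
Decision: reject H₀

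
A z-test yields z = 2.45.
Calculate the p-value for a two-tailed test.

Answer: p-value ≈ 0.0143

Derivation:
For z = 2.45:
p = 2×P(Z > |2.45|) = 2×(1 - Φ(2.45)) = 0.0143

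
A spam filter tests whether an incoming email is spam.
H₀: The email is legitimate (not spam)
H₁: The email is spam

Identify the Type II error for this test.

A Type I error (probability α) occurs when we reject a true H₀.
A Type II error (probability β) occurs when we fail to reject a false H₀.

Answer: Letting a spam email through to the inbox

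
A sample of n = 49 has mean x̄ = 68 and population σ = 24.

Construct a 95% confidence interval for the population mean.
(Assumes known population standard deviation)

Confidence level: 95%, α = 0.05
z_0.025 = 1.960
SE = σ/√n = 24/√49 = 3.4286
Margin of error = 1.960 × 3.4286 = 6.7201
CI: x̄ ± margin = 68 ± 6.7201
CI: (61.2799, 74.7201)

Answer: (61.2799, 74.7201)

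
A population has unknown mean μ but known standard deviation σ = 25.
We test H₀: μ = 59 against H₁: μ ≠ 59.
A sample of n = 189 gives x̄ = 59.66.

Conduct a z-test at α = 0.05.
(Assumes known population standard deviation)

Standard error: SE = σ/√n = 25/√189 = 1.8185
z-statistic: z = (x̄ - μ₀)/SE = (59.66 - 59)/1.8185 = 0.3629
Critical value: ±1.960
p-value = 0.7167
Decision: fail to reject H₀

Answer: z = 0.3629, fail to reject H₀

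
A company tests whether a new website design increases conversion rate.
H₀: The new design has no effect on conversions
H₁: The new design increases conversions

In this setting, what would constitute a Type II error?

Answer: Keeping the old design when the new one would have increased conversions

Derivation:
Type I error: rejecting H₀ when it is actually true (false positive).
Type II error: failing to reject H₀ when H₁ is actually true (false negative).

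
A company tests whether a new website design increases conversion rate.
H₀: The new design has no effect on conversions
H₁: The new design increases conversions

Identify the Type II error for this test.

Type I error (α): Rejecting H₀ when H₀ is true
Type II error (β): Failing to reject H₀ when H₁ is true

Answer: Keeping the old design when the new one would have increased conversions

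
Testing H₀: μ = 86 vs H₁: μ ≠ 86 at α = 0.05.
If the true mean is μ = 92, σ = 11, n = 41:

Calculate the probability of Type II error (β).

SE = σ/√n = 11/√41 = 1.7179
Critical values: μ₀ ± z_0.025×SE = 86 ± 1.960×1.7179
Acceptance region: (82.6329, 89.3671)
Under H₁ (μ = 92): z_high = (89.3671 - 92)/1.7179 = -1.5326, z_low = (82.6329 - 92)/1.7179 = -5.4526
β = P(not reject | H₁) = Φ(-1.5326) - Φ(-5.4526) ≈ 0.0627

Answer: β ≈ 0.0627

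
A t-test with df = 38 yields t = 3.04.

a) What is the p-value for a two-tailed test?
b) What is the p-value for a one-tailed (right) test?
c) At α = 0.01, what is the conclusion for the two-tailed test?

Using t-distribution with df = 38:
a) Two-tailed: p = 2×P(T > 3.04) = 0.0043
b) One-tailed: p = P(T > 3.04) = 0.0021
c) 0.0043 < 0.01, reject H₀

Answer: a) 0.0043, b) 0.0021, c) reject H₀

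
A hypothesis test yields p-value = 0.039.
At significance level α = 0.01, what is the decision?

Compare p-value to α:
0.039 ≥ 0.01
Decision: fail to reject H₀

Answer: fail to reject H₀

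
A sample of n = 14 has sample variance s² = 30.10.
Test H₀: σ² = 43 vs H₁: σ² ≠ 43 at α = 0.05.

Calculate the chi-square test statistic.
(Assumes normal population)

Answer: χ² = 9.1000, fail to reject H₀

Derivation:
df = n - 1 = 13
χ² = (n-1)s²/σ₀² = 13×30.10/43 = 9.1000
Critical values: χ²_{0.975,13} = 5.009, χ²_{0.025,13} = 24.736
Rejection region: χ² < 5.009 or χ² > 24.736
Decision: fail to reject H₀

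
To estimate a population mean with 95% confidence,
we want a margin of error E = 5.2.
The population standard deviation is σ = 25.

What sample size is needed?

Answer: n = 89

Derivation:
z_0.025 = 1.960
n = (z×σ/E)² = (1.960×25/5.2)²
n = 88.7944
Round up: n = 89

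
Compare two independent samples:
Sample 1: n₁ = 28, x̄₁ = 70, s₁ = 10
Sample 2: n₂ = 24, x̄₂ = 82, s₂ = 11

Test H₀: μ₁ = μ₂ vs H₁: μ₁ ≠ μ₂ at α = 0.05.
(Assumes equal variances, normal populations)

Answer: t = -4.1195, reject H₀

Derivation:
Pooled variance: s²_p = [27×10² + 23×11²]/(50) = 109.6600
s_p = 10.4719
SE = s_p×√(1/n₁ + 1/n₂) = 10.4719×√(1/28 + 1/24) = 2.9130
t = (x̄₁ - x̄₂)/SE = (70 - 82)/2.9130 = -4.1195
df = 50, t-critical = ±2.009
Decision: reject H₀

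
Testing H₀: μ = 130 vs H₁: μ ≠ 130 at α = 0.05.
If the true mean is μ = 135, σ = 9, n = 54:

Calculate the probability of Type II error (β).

SE = σ/√n = 9/√54 = 1.2247
Critical values: μ₀ ± z_0.025×SE = 130 ± 1.960×1.2247
Acceptance region: (127.5996, 132.4004)
Under H₁ (μ = 135): z_high = (132.4004 - 135)/1.2247 = -2.1226, z_low = (127.5996 - 135)/1.2247 = -6.0426
β = P(not reject | H₁) = Φ(-2.1226) - Φ(-6.0426) ≈ 0.0169

Answer: β ≈ 0.0169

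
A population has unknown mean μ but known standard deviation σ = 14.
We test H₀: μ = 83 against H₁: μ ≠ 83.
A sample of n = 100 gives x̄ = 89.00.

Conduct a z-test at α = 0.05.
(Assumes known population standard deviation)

Answer: z = 4.2857, reject H₀

Derivation:
Standard error: SE = σ/√n = 14/√100 = 1.4000
z-statistic: z = (x̄ - μ₀)/SE = (89.00 - 83)/1.4000 = 4.2857
Critical value: ±1.960
p-value < 0.0001
Decision: reject H₀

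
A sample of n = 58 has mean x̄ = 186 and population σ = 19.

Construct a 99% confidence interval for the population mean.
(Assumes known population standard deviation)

Confidence level: 99%, α = 0.01
z_0.005 = 2.576
SE = σ/√n = 19/√58 = 2.4948
Margin of error = 2.576 × 2.4948 = 6.4266
CI: x̄ ± margin = 186 ± 6.4266
CI: (179.5734, 192.4266)

Answer: (179.5734, 192.4266)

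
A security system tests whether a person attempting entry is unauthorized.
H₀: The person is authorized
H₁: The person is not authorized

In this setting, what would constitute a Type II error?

Type I error: rejecting H₀ when it is actually true (false positive).
Type II error: failing to reject H₀ when H₁ is actually true (false negative).

Answer: Granting entry to an unauthorized person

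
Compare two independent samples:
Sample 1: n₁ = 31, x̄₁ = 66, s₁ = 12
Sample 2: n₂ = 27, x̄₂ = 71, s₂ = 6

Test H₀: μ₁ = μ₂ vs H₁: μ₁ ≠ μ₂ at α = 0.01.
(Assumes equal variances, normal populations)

Pooled variance: s²_p = [30×12² + 26×6²]/(56) = 93.8571
s_p = 9.6880
SE = s_p×√(1/n₁ + 1/n₂) = 9.6880×√(1/31 + 1/27) = 2.5503
t = (x̄₁ - x̄₂)/SE = (66 - 71)/2.5503 = -1.9606
df = 56, t-critical = ±2.667
Decision: fail to reject H₀

Answer: t = -1.9606, fail to reject H₀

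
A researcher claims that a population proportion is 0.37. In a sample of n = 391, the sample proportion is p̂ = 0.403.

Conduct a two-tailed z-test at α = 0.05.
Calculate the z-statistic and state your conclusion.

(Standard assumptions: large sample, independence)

H₀: p = 0.37, H₁: p ≠ 0.37
Standard error: SE = √(p₀(1-p₀)/n) = √(0.37×0.63/391) = 0.024416
z-statistic: z = (p̂ - p₀)/SE = (0.403 - 0.37)/0.024416 = 1.3516
Critical value: z_0.025 = ±1.960
p-value = 0.1765
Decision: fail to reject H₀ at α = 0.05

Answer: z = 1.3516, fail to reject H₀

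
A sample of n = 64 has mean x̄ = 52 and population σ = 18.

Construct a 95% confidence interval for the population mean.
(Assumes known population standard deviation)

Confidence level: 95%, α = 0.05
z_0.025 = 1.960
SE = σ/√n = 18/√64 = 2.2500
Margin of error = 1.960 × 2.2500 = 4.4100
CI: x̄ ± margin = 52 ± 4.4100
CI: (47.5900, 56.4100)

Answer: (47.5900, 56.4100)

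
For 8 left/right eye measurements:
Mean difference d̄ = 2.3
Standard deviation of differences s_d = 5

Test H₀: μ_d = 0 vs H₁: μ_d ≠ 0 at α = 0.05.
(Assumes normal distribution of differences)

df = n - 1 = 7
SE = s_d/√n = 5/√8 = 1.7678
t = d̄/SE = 2.3/1.7678 = 1.3011
Critical value: t_{0.025,7} = ±2.365
p-value ≈ 0.2344
Decision: fail to reject H₀

Answer: t = 1.3011, fail to reject H₀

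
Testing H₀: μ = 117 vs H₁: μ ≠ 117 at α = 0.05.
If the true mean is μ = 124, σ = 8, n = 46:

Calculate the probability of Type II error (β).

Answer: β ≈ 0.0000

Derivation:
SE = σ/√n = 8/√46 = 1.1795
Critical values: μ₀ ± z_0.025×SE = 117 ± 1.960×1.1795
Acceptance region: (114.6882, 119.3118)
Under H₁ (μ = 124): z_high = (119.3118 - 124)/1.1795 = -3.9747, z_low = (114.6882 - 124)/1.1795 = -7.8947
β = P(not reject | H₁) = Φ(-3.9747) - Φ(-7.8947) ≈ 0.0000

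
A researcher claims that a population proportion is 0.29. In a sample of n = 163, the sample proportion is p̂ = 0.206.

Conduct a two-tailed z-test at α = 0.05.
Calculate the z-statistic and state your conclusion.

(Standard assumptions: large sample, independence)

Answer: z = -2.3635, reject H₀

Derivation:
H₀: p = 0.29, H₁: p ≠ 0.29
Standard error: SE = √(p₀(1-p₀)/n) = √(0.29×0.71/163) = 0.035541
z-statistic: z = (p̂ - p₀)/SE = (0.206 - 0.29)/0.035541 = -2.3635
Critical value: z_0.025 = ±1.960
p-value = 0.0181
Decision: reject H₀ at α = 0.05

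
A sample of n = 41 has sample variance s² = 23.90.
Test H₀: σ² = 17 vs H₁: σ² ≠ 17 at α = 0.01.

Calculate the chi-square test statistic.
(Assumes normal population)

df = n - 1 = 40
χ² = (n-1)s²/σ₀² = 40×23.90/17 = 56.2353
Critical values: χ²_{0.995,40} = 20.707, χ²_{0.005,40} = 66.766
Rejection region: χ² < 20.707 or χ² > 66.766
Decision: fail to reject H₀

Answer: χ² = 56.2353, fail to reject H₀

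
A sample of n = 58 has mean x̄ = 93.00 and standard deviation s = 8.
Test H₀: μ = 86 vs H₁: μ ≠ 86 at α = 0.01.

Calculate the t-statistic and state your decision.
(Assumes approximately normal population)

df = n - 1 = 57
SE = s/√n = 8/√58 = 1.0505
t = (x̄ - μ₀)/SE = (93.00 - 86)/1.0505 = 6.6635
Critical value: t_{0.005,57} = ±2.665
p-value < 0.0001
Decision: reject H₀

Answer: t = 6.6635, reject H₀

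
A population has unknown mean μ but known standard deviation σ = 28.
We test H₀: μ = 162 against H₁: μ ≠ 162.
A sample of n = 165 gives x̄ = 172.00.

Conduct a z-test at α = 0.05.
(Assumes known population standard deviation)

Standard error: SE = σ/√n = 28/√165 = 2.1798
z-statistic: z = (x̄ - μ₀)/SE = (172.00 - 162)/2.1798 = 4.5876
Critical value: ±1.960
p-value < 0.0001
Decision: reject H₀

Answer: z = 4.5876, reject H₀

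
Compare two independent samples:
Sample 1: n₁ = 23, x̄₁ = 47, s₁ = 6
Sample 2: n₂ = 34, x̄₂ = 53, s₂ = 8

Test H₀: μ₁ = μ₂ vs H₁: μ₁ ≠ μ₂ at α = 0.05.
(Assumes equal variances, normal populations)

Answer: t = -3.0584, reject H₀

Derivation:
Pooled variance: s²_p = [22×6² + 33×8²]/(55) = 52.8000
s_p = 7.2664
SE = s_p×√(1/n₁ + 1/n₂) = 7.2664×√(1/23 + 1/34) = 1.9618
t = (x̄₁ - x̄₂)/SE = (47 - 53)/1.9618 = -3.0584
df = 55, t-critical = ±2.004
Decision: reject H₀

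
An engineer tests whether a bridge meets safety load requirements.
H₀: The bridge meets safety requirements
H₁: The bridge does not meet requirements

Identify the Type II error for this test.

Answer: Declaring an unsafe bridge to be safe

Derivation:
Type I error (α): Rejecting H₀ when H₀ is true
Type II error (β): Failing to reject H₀ when H₁ is true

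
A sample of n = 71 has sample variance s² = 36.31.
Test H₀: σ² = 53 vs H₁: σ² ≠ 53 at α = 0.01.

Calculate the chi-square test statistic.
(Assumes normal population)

Answer: χ² = 47.9566, fail to reject H₀

Derivation:
df = n - 1 = 70
χ² = (n-1)s²/σ₀² = 70×36.31/53 = 47.9566
Critical values: χ²_{0.995,70} = 43.275, χ²_{0.005,70} = 104.215
Rejection region: χ² < 43.275 or χ² > 104.215
Decision: fail to reject H₀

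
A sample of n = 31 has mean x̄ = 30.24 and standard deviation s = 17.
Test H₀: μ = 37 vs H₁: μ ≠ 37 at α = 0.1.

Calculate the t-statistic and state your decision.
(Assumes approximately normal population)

Answer: t = -2.2140, reject H₀

Derivation:
df = n - 1 = 30
SE = s/√n = 17/√31 = 3.0533
t = (x̄ - μ₀)/SE = (30.24 - 37)/3.0533 = -2.2140
Critical value: t_{0.05,30} = ±1.697
p-value ≈ 0.0346
Decision: reject H₀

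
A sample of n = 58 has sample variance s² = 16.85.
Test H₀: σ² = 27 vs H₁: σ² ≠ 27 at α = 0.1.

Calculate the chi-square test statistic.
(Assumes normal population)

Answer: χ² = 35.5722, reject H₀

Derivation:
df = n - 1 = 57
χ² = (n-1)s²/σ₀² = 57×16.85/27 = 35.5722
Critical values: χ²_{0.95,57} = 40.646, χ²_{0.05,57} = 75.624
Rejection region: χ² < 40.646 or χ² > 75.624
Decision: reject H₀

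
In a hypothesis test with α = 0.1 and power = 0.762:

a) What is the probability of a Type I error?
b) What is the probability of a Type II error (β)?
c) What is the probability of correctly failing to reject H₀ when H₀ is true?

Answer: a) 0.1, b) 0.238, c) 0.9

Derivation:
a) Type I error probability = α = 0.1
b) Power = P(reject H₀ | H₁ true) = 1 - β = 0.762, so Type II error probability = β = 1 - Power = 0.238
c) P(fail to reject H₀ | H₀ true) = 1 - α = 0.9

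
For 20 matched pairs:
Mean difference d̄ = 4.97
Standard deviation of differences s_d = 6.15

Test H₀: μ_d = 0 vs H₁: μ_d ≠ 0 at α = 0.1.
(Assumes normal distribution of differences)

df = n - 1 = 19
SE = s_d/√n = 6.15/√20 = 1.3752
t = d̄/SE = 4.97/1.3752 = 3.6140
Critical value: t_{0.05,19} = ±1.729
p-value ≈ 0.0018
Decision: reject H₀

Answer: t = 3.6140, reject H₀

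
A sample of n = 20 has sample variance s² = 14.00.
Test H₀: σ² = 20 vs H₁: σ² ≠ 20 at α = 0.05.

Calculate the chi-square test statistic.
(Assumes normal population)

df = n - 1 = 19
χ² = (n-1)s²/σ₀² = 19×14.00/20 = 13.3000
Critical values: χ²_{0.975,19} = 8.907, χ²_{0.025,19} = 32.852
Rejection region: χ² < 8.907 or χ² > 32.852
Decision: fail to reject H₀

Answer: χ² = 13.3000, fail to reject H₀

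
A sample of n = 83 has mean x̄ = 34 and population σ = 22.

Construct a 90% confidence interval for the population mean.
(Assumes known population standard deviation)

Confidence level: 90%, α = 0.1
z_0.05 = 1.645
SE = σ/√n = 22/√83 = 2.4148
Margin of error = 1.645 × 2.4148 = 3.9723
CI: x̄ ± margin = 34 ± 3.9723
CI: (30.0277, 37.9723)

Answer: (30.0277, 37.9723)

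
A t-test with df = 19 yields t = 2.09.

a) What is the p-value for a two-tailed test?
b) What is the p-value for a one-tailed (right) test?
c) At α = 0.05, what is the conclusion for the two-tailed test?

Answer: a) 0.0503, b) 0.0251, c) fail to reject H₀

Derivation:
Using t-distribution with df = 19:
a) Two-tailed: p = 2×P(T > 2.09) = 0.0503
b) One-tailed: p = P(T > 2.09) = 0.0251
c) 0.0503 ≥ 0.05, fail to reject H₀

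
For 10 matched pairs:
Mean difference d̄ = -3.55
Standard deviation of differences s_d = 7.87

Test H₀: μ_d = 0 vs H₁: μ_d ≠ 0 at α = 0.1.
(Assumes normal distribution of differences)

df = n - 1 = 9
SE = s_d/√n = 7.87/√10 = 2.4887
t = d̄/SE = -3.55/2.4887 = -1.4264
Critical value: t_{0.05,9} = ±1.833
p-value ≈ 0.1875
Decision: fail to reject H₀

Answer: t = -1.4264, fail to reject H₀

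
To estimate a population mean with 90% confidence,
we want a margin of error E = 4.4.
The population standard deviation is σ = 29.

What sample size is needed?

z_0.05 = 1.645
n = (z×σ/E)² = (1.645×29/4.4)²
n = 117.5499
Round up: n = 118

Answer: n = 118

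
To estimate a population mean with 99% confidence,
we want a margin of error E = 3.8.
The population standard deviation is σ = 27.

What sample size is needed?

z_0.005 = 2.576
n = (z×σ/E)² = (2.576×27/3.8)²
n = 335.0056
Round up: n = 336

Answer: n = 336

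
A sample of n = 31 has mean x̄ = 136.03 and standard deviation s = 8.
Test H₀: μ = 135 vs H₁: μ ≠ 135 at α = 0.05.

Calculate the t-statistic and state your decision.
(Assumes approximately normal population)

Answer: t = 0.7169, fail to reject H₀

Derivation:
df = n - 1 = 30
SE = s/√n = 8/√31 = 1.4368
t = (x̄ - μ₀)/SE = (136.03 - 135)/1.4368 = 0.7169
Critical value: t_{0.025,30} = ±2.042
p-value ≈ 0.4790
Decision: fail to reject H₀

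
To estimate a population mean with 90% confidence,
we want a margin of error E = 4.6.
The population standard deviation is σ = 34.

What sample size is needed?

Answer: n = 148

Derivation:
z_0.05 = 1.645
n = (z×σ/E)² = (1.645×34/4.6)²
n = 147.8339
Round up: n = 148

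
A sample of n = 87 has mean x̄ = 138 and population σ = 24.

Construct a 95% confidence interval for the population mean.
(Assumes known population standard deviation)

Answer: (132.9567, 143.0433)

Derivation:
Confidence level: 95%, α = 0.05
z_0.025 = 1.960
SE = σ/√n = 24/√87 = 2.5731
Margin of error = 1.960 × 2.5731 = 5.0433
CI: x̄ ± margin = 138 ± 5.0433
CI: (132.9567, 143.0433)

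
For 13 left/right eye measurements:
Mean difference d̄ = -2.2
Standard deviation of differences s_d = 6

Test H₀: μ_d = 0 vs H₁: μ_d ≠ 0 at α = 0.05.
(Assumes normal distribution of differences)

Answer: t = -1.3220, fail to reject H₀

Derivation:
df = n - 1 = 12
SE = s_d/√n = 6/√13 = 1.6641
t = d̄/SE = -2.2/1.6641 = -1.3220
Critical value: t_{0.025,12} = ±2.179
p-value ≈ 0.2108
Decision: fail to reject H₀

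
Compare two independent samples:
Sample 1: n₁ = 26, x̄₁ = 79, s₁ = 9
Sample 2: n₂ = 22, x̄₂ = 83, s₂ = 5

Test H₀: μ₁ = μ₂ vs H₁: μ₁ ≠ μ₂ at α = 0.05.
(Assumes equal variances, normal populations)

Pooled variance: s²_p = [25×9² + 21×5²]/(46) = 55.4348
s_p = 7.4455
SE = s_p×√(1/n₁ + 1/n₂) = 7.4455×√(1/26 + 1/22) = 2.1568
t = (x̄₁ - x̄₂)/SE = (79 - 83)/2.1568 = -1.8546
df = 46, t-critical = ±2.013
Decision: fail to reject H₀

Answer: t = -1.8546, fail to reject H₀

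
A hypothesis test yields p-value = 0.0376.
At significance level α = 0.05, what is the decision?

Compare p-value to α:
0.0376 < 0.05
Decision: reject H₀

Answer: reject H₀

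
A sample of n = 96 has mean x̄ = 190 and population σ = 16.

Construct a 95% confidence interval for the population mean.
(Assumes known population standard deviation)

Confidence level: 95%, α = 0.05
z_0.025 = 1.960
SE = σ/√n = 16/√96 = 1.6330
Margin of error = 1.960 × 1.6330 = 3.2007
CI: x̄ ± margin = 190 ± 3.2007
CI: (186.7993, 193.2007)

Answer: (186.7993, 193.2007)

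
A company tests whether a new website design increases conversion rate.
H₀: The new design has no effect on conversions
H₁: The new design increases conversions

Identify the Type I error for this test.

Answer: Switching to a new design that doesn't actually help

Derivation:
A Type I error (probability α) occurs when we reject a true H₀.
A Type II error (probability β) occurs when we fail to reject a false H₀.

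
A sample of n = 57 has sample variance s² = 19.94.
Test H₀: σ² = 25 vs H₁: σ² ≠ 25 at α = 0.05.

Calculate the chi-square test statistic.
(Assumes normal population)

df = n - 1 = 56
χ² = (n-1)s²/σ₀² = 56×19.94/25 = 44.6656
Critical values: χ²_{0.975,56} = 37.212, χ²_{0.025,56} = 78.567
Rejection region: χ² < 37.212 or χ² > 78.567
Decision: fail to reject H₀

Answer: χ² = 44.6656, fail to reject H₀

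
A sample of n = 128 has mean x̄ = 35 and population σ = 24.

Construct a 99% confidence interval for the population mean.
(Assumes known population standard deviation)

Confidence level: 99%, α = 0.01
z_0.005 = 2.576
SE = σ/√n = 24/√128 = 2.1213
Margin of error = 2.576 × 2.1213 = 5.4645
CI: x̄ ± margin = 35 ± 5.4645
CI: (29.5355, 40.4645)

Answer: (29.5355, 40.4645)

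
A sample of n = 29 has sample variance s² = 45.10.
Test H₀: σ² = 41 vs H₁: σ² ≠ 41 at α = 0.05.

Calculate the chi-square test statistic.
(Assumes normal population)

Answer: χ² = 30.8000, fail to reject H₀

Derivation:
df = n - 1 = 28
χ² = (n-1)s²/σ₀² = 28×45.10/41 = 30.8000
Critical values: χ²_{0.975,28} = 15.308, χ²_{0.025,28} = 44.461
Rejection region: χ² < 15.308 or χ² > 44.461
Decision: fail to reject H₀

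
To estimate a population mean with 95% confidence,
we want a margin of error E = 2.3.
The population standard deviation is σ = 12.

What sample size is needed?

Answer: n = 105

Derivation:
z_0.025 = 1.960
n = (z×σ/E)² = (1.960×12/2.3)²
n = 104.5729
Round up: n = 105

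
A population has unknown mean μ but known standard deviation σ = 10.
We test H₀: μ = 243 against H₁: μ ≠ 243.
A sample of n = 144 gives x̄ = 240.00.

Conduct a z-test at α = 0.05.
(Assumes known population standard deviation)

Answer: z = -3.6001, reject H₀

Derivation:
Standard error: SE = σ/√n = 10/√144 = 0.8333
z-statistic: z = (x̄ - μ₀)/SE = (240.00 - 243)/0.8333 = -3.6001
Critical value: ±1.960
p-value = 0.0003
Decision: reject H₀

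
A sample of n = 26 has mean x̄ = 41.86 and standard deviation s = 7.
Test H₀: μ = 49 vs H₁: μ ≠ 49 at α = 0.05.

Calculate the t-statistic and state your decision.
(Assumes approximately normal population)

Answer: t = -5.2010, reject H₀

Derivation:
df = n - 1 = 25
SE = s/√n = 7/√26 = 1.3728
t = (x̄ - μ₀)/SE = (41.86 - 49)/1.3728 = -5.2010
Critical value: t_{0.025,25} = ±2.060
p-value < 0.0001
Decision: reject H₀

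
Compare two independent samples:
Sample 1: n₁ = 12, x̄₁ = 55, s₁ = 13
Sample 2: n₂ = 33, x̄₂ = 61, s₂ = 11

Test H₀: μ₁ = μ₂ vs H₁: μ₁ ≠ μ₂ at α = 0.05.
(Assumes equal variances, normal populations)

Answer: t = -1.5417, fail to reject H₀

Derivation:
Pooled variance: s²_p = [11×13² + 32×11²]/(43) = 133.2791
s_p = 11.5447
SE = s_p×√(1/n₁ + 1/n₂) = 11.5447×√(1/12 + 1/33) = 3.8917
t = (x̄₁ - x̄₂)/SE = (55 - 61)/3.8917 = -1.5417
df = 43, t-critical = ±2.017
Decision: fail to reject H₀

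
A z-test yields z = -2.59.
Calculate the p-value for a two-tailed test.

For z = -2.59:
p = 2×P(Z > |-2.59|) = 2×(1 - Φ(2.59)) = 0.0096

Answer: p-value ≈ 0.0096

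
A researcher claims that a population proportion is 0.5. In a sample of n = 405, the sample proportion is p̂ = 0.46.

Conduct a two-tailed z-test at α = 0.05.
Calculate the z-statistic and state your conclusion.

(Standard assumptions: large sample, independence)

Answer: z = -1.6100, fail to reject H₀

Derivation:
H₀: p = 0.5, H₁: p ≠ 0.5
Standard error: SE = √(p₀(1-p₀)/n) = √(0.5×0.5/405) = 0.024845
z-statistic: z = (p̂ - p₀)/SE = (0.46 - 0.5)/0.024845 = -1.6100
Critical value: z_0.025 = ±1.960
p-value = 0.1074
Decision: fail to reject H₀ at α = 0.05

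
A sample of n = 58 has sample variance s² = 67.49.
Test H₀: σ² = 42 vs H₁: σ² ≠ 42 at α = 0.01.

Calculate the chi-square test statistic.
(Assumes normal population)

df = n - 1 = 57
χ² = (n-1)s²/σ₀² = 57×67.49/42 = 91.5936
Critical values: χ²_{0.995,57} = 33.248, χ²_{0.005,57} = 88.236
Rejection region: χ² < 33.248 or χ² > 88.236
Decision: reject H₀

Answer: χ² = 91.5936, reject H₀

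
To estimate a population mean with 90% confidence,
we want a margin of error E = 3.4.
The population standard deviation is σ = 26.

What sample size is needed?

Answer: n = 159

Derivation:
z_0.05 = 1.645
n = (z×σ/E)² = (1.645×26/3.4)²
n = 158.2416
Round up: n = 159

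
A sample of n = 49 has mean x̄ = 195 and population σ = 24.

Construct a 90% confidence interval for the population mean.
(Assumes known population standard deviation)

Confidence level: 90%, α = 0.1
z_0.05 = 1.645
SE = σ/√n = 24/√49 = 3.4286
Margin of error = 1.645 × 3.4286 = 5.6400
CI: x̄ ± margin = 195 ± 5.6400
CI: (189.3600, 200.6400)

Answer: (189.3600, 200.6400)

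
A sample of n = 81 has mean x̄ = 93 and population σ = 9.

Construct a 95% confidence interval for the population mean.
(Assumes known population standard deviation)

Answer: (91.0400, 94.9600)

Derivation:
Confidence level: 95%, α = 0.05
z_0.025 = 1.960
SE = σ/√n = 9/√81 = 1.0000
Margin of error = 1.960 × 1.0000 = 1.9600
CI: x̄ ± margin = 93 ± 1.9600
CI: (91.0400, 94.9600)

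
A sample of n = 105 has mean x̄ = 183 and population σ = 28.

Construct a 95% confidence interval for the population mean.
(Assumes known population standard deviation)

Answer: (177.6443, 188.3557)

Derivation:
Confidence level: 95%, α = 0.05
z_0.025 = 1.960
SE = σ/√n = 28/√105 = 2.7325
Margin of error = 1.960 × 2.7325 = 5.3557
CI: x̄ ± margin = 183 ± 5.3557
CI: (177.6443, 188.3557)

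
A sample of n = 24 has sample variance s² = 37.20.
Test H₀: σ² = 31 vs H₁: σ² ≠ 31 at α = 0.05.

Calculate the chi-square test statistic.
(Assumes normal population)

Answer: χ² = 27.6000, fail to reject H₀

Derivation:
df = n - 1 = 23
χ² = (n-1)s²/σ₀² = 23×37.20/31 = 27.6000
Critical values: χ²_{0.975,23} = 11.689, χ²_{0.025,23} = 38.076
Rejection region: χ² < 11.689 or χ² > 38.076
Decision: fail to reject H₀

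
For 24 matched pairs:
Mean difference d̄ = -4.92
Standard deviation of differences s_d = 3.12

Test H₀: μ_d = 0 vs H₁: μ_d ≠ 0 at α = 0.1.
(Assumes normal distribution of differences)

df = n - 1 = 23
SE = s_d/√n = 3.12/√24 = 0.6369
t = d̄/SE = -4.92/0.6369 = -7.7249
Critical value: t_{0.05,23} = ±1.714
p-value < 0.0001
Decision: reject H₀

Answer: t = -7.7249, reject H₀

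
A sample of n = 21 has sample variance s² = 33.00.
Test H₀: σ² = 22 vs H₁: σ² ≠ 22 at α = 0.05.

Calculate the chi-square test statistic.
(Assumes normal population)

df = n - 1 = 20
χ² = (n-1)s²/σ₀² = 20×33.00/22 = 30.0000
Critical values: χ²_{0.975,20} = 9.591, χ²_{0.025,20} = 34.170
Rejection region: χ² < 9.591 or χ² > 34.170
Decision: fail to reject H₀

Answer: χ² = 30.0000, fail to reject H₀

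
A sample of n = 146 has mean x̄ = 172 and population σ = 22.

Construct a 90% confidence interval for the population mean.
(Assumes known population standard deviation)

Answer: (169.0049, 174.9951)

Derivation:
Confidence level: 90%, α = 0.1
z_0.05 = 1.645
SE = σ/√n = 22/√146 = 1.8207
Margin of error = 1.645 × 1.8207 = 2.9951
CI: x̄ ± margin = 172 ± 2.9951
CI: (169.0049, 174.9951)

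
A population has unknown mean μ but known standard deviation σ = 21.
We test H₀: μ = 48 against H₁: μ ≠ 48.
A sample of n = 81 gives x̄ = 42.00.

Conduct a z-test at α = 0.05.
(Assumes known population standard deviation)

Answer: z = -2.5715, reject H₀

Derivation:
Standard error: SE = σ/√n = 21/√81 = 2.3333
z-statistic: z = (x̄ - μ₀)/SE = (42.00 - 48)/2.3333 = -2.5715
Critical value: ±1.960
p-value = 0.0101
Decision: reject H₀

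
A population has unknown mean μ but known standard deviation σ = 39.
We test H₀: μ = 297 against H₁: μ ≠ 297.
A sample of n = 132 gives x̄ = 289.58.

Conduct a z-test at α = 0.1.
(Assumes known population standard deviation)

Standard error: SE = σ/√n = 39/√132 = 3.3945
z-statistic: z = (x̄ - μ₀)/SE = (289.58 - 297)/3.3945 = -2.1859
Critical value: ±1.645
p-value = 0.0288
Decision: reject H₀

Answer: z = -2.1859, reject H₀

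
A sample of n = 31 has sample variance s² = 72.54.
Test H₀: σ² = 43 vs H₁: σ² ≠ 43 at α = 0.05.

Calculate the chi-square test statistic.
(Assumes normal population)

Answer: χ² = 50.6093, reject H₀

Derivation:
df = n - 1 = 30
χ² = (n-1)s²/σ₀² = 30×72.54/43 = 50.6093
Critical values: χ²_{0.975,30} = 16.791, χ²_{0.025,30} = 46.979
Rejection region: χ² < 16.791 or χ² > 46.979
Decision: reject H₀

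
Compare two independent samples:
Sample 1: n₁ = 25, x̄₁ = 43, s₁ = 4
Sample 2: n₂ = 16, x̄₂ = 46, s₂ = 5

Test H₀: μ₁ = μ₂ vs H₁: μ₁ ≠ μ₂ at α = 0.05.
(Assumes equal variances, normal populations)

Answer: t = -2.1240, reject H₀

Derivation:
Pooled variance: s²_p = [24×4² + 15×5²]/(39) = 19.4615
s_p = 4.4115
SE = s_p×√(1/n₁ + 1/n₂) = 4.4115×√(1/25 + 1/16) = 1.4124
t = (x̄₁ - x̄₂)/SE = (43 - 46)/1.4124 = -2.1240
df = 39, t-critical = ±2.023
Decision: reject H₀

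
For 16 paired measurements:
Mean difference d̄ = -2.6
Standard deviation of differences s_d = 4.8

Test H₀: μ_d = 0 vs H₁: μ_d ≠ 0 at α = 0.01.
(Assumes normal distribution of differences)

Answer: t = -2.1667, fail to reject H₀

Derivation:
df = n - 1 = 15
SE = s_d/√n = 4.8/√16 = 1.2000
t = d̄/SE = -2.6/1.2000 = -2.1667
Critical value: t_{0.005,15} = ±2.947
p-value ≈ 0.0468
Decision: fail to reject H₀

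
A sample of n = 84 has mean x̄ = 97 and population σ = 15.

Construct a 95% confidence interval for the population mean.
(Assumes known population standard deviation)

Answer: (93.7923, 100.2077)

Derivation:
Confidence level: 95%, α = 0.05
z_0.025 = 1.960
SE = σ/√n = 15/√84 = 1.6366
Margin of error = 1.960 × 1.6366 = 3.2077
CI: x̄ ± margin = 97 ± 3.2077
CI: (93.7923, 100.2077)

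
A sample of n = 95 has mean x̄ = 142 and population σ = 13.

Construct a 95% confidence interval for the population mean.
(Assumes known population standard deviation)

Confidence level: 95%, α = 0.05
z_0.025 = 1.960
SE = σ/√n = 13/√95 = 1.3338
Margin of error = 1.960 × 1.3338 = 2.6142
CI: x̄ ± margin = 142 ± 2.6142
CI: (139.3858, 144.6142)

Answer: (139.3858, 144.6142)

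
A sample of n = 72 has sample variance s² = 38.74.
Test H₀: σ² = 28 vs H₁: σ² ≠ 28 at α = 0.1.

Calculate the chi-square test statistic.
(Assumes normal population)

df = n - 1 = 71
χ² = (n-1)s²/σ₀² = 71×38.74/28 = 98.2336
Critical values: χ²_{0.95,71} = 52.600, χ²_{0.05,71} = 91.670
Rejection region: χ² < 52.600 or χ² > 91.670
Decision: reject H₀

Answer: χ² = 98.2336, reject H₀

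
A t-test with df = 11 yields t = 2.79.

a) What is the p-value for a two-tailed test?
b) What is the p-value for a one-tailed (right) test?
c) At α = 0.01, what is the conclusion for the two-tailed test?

Answer: a) 0.0176, b) 0.0088, c) fail to reject H₀

Derivation:
Using t-distribution with df = 11:
a) Two-tailed: p = 2×P(T > 2.79) = 0.0176
b) One-tailed: p = P(T > 2.79) = 0.0088
c) 0.0176 ≥ 0.01, fail to reject H₀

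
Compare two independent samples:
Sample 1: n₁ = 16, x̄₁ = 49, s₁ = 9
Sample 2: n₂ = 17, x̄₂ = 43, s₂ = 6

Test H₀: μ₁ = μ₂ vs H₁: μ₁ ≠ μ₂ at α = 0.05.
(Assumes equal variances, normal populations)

Pooled variance: s²_p = [15×9² + 16×6²]/(31) = 57.7742
s_p = 7.6009
SE = s_p×√(1/n₁ + 1/n₂) = 7.6009×√(1/16 + 1/17) = 2.6475
t = (x̄₁ - x̄₂)/SE = (49 - 43)/2.6475 = 2.2663
df = 31, t-critical = ±2.040
Decision: reject H₀

Answer: t = 2.2663, reject H₀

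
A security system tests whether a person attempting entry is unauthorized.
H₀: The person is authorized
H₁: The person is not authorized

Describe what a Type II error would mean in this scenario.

Answer: Granting entry to an unauthorized person

Derivation:
Type I error: rejecting H₀ when it is actually true (false positive).
Type II error: failing to reject H₀ when H₁ is actually true (false negative).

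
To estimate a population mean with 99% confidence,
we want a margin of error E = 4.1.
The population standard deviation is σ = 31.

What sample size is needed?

Answer: n = 380

Derivation:
z_0.005 = 2.576
n = (z×σ/E)² = (2.576×31/4.1)²
n = 379.3564
Round up: n = 380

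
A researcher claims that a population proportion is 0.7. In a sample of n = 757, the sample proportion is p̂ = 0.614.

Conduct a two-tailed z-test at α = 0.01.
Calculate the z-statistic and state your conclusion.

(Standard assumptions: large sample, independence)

H₀: p = 0.7, H₁: p ≠ 0.7
Standard error: SE = √(p₀(1-p₀)/n) = √(0.7×0.3/757) = 0.016656
z-statistic: z = (p̂ - p₀)/SE = (0.614 - 0.7)/0.016656 = -5.1633
Critical value: z_0.005 = ±2.576
p-value < 0.0001
Decision: reject H₀ at α = 0.01

Answer: z = -5.1633, reject H₀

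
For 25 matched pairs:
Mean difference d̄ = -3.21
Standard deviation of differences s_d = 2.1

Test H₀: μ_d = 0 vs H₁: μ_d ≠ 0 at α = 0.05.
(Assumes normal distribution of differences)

df = n - 1 = 24
SE = s_d/√n = 2.1/√25 = 0.4200
t = d̄/SE = -3.21/0.4200 = -7.6429
Critical value: t_{0.025,24} = ±2.064
p-value < 0.0001
Decision: reject H₀

Answer: t = -7.6429, reject H₀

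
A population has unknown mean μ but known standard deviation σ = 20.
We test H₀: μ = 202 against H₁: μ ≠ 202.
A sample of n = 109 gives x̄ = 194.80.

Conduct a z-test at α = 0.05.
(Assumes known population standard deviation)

Answer: z = -3.7584, reject H₀

Derivation:
Standard error: SE = σ/√n = 20/√109 = 1.9157
z-statistic: z = (x̄ - μ₀)/SE = (194.80 - 202)/1.9157 = -3.7584
Critical value: ±1.960
p-value = 0.0002
Decision: reject H₀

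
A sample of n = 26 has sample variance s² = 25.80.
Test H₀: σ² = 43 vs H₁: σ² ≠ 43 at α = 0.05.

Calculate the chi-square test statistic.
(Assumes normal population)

df = n - 1 = 25
χ² = (n-1)s²/σ₀² = 25×25.80/43 = 15.0000
Critical values: χ²_{0.975,25} = 13.120, χ²_{0.025,25} = 40.646
Rejection region: χ² < 13.120 or χ² > 40.646
Decision: fail to reject H₀

Answer: χ² = 15.0000, fail to reject H₀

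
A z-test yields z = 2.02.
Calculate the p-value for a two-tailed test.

Answer: p-value ≈ 0.0434

Derivation:
For z = 2.02:
p = 2×P(Z > |2.02|) = 2×(1 - Φ(2.02)) = 0.0434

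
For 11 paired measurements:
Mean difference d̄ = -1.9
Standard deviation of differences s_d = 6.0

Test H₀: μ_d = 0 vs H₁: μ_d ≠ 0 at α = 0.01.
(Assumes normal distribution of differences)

df = n - 1 = 10
SE = s_d/√n = 6.0/√11 = 1.8091
t = d̄/SE = -1.9/1.8091 = -1.0502
Critical value: t_{0.005,10} = ±3.169
p-value ≈ 0.3183
Decision: fail to reject H₀

Answer: t = -1.0502, fail to reject H₀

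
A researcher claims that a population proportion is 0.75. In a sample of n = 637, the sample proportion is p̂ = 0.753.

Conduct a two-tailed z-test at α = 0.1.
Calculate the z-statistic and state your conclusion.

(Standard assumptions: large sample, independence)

H₀: p = 0.75, H₁: p ≠ 0.75
Standard error: SE = √(p₀(1-p₀)/n) = √(0.75×0.25/637) = 0.017157
z-statistic: z = (p̂ - p₀)/SE = (0.753 - 0.75)/0.017157 = 0.1749
Critical value: z_0.05 = ±1.645
p-value = 0.8612
Decision: fail to reject H₀ at α = 0.1

Answer: z = 0.1749, fail to reject H₀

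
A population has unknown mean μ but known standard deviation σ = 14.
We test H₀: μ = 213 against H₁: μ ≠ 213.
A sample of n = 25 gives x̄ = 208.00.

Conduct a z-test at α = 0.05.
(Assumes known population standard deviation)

Answer: z = -1.7857, fail to reject H₀

Derivation:
Standard error: SE = σ/√n = 14/√25 = 2.8000
z-statistic: z = (x̄ - μ₀)/SE = (208.00 - 213)/2.8000 = -1.7857
Critical value: ±1.960
p-value = 0.0741
Decision: fail to reject H₀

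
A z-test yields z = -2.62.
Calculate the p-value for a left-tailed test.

Answer: p-value ≈ 0.0044

Derivation:
For z = -2.62:
p = P(Z < -2.62) = Φ(-2.62) = 0.0044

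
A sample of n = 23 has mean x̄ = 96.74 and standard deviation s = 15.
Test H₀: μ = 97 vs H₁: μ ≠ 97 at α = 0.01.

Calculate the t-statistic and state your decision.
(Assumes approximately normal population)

Answer: t = -0.0831, fail to reject H₀

Derivation:
df = n - 1 = 22
SE = s/√n = 15/√23 = 3.1277
t = (x̄ - μ₀)/SE = (96.74 - 97)/3.1277 = -0.0831
Critical value: t_{0.005,22} = ±2.819
p-value ≈ 0.9345
Decision: fail to reject H₀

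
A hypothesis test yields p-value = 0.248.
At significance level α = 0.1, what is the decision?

Answer: fail to reject H₀

Derivation:
Compare p-value to α:
0.248 ≥ 0.1
Decision: fail to reject H₀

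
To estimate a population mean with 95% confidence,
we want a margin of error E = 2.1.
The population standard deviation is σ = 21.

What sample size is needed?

Answer: n = 385

Derivation:
z_0.025 = 1.960
n = (z×σ/E)² = (1.960×21/2.1)²
n = 384.1600
Round up: n = 385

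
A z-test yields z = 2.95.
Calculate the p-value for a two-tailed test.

For z = 2.95:
p = 2×P(Z > |2.95|) = 2×(1 - Φ(2.95)) = 0.0032

Answer: p-value ≈ 0.0032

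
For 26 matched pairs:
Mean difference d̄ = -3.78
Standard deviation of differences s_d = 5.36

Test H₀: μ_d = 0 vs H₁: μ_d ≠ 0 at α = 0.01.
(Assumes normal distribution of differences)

Answer: t = -3.5959, reject H₀

Derivation:
df = n - 1 = 25
SE = s_d/√n = 5.36/√26 = 1.0512
t = d̄/SE = -3.78/1.0512 = -3.5959
Critical value: t_{0.005,25} = ±2.787
p-value ≈ 0.0014
Decision: reject H₀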